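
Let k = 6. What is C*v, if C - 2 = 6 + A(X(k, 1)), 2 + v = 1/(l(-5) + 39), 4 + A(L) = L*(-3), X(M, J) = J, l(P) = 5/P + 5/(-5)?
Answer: -73/37 ≈ -1.9730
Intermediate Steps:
l(P) = -1 + 5/P (l(P) = 5/P + 5*(-1/5) = 5/P - 1 = -1 + 5/P)
A(L) = -4 - 3*L (A(L) = -4 + L*(-3) = -4 - 3*L)
v = -73/37 (v = -2 + 1/((5 - 1*(-5))/(-5) + 39) = -2 + 1/(-(5 + 5)/5 + 39) = -2 + 1/(-1/5*10 + 39) = -2 + 1/(-2 + 39) = -2 + 1/37 = -73/37 ≈ -1.9730)
C = 1 (C = 2 + (6 + (-4 - 3*1)) = 2 + (6 + (-4 - 3)) = 2 + (6 - 7) = 2 - 1 = 1)
C*v = 1*(-73/37) = -73/37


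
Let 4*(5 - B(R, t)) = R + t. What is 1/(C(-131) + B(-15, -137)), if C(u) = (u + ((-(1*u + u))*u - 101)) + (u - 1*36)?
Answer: -1/34678 ≈ -2.8837e-5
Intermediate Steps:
B(R, t) = 5 - R/4 - t/4 (B(R, t) = 5 - (R + t)/4 = 5 + (-R/4 - t/4) = 5 - R/4 - t/4)
C(u) = -137 - 2*u² + 2*u (C(u) = (u + ((-(u + u))*u - 101)) + (u - 36) = (u + ((-2*u)*u - 101)) + (-36 + u) = (u + (-2*u² - 101)) + (-36 + u) = (u + (-101 - 2*u²)) + (-36 + u) = (-101 + u - 2*u²) + (-36 + u) = -137 - 2*u² + 2*u)
1/(C(-131) + B(-15, -137)) = 1/((-137 - 2*(-131)² + 2*(-131)) + (5 - ¼*(-15) - ¼*(-137))) = 1/((-137 - 2*17161 - 262) + (5 + 15/4 + 137/4)) = 1/((-137 - 34322 - 262) + 43) = 1/(-34721 + 43) = 1/(-34678) = -1/34678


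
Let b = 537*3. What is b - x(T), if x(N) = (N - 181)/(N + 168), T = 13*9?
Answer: 459199/285 ≈ 1611.2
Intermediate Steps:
b = 1611
T = 117
x(N) = (-181 + N)/(168 + N)
b - x(T) = 1611 - (-181 + 117)/(168 + 117) = 1611 - (-64)/285 = 1611 - 1*(-64/285) = 1611 + 64/285 = 459199/285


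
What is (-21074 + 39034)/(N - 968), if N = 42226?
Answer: 8980/20629 ≈ 0.43531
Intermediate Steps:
(-21074 + 39034)/(N - 968) = (-21074 + 39034)/(42226 - 968) = 17960/41258 = 17960*(1/41258) = 8980/20629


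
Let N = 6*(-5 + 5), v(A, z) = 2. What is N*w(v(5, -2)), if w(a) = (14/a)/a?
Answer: 0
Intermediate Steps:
w(a) = 14/a²
N = 0 (N = 6*0 = 0)
N*w(v(5, -2)) = 0*(14/2²) = 0*(14*(¼)) = 0*(7/2) = 0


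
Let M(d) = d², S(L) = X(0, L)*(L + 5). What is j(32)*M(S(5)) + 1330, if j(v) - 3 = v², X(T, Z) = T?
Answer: 1330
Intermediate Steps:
S(L) = 0 (S(L) = 0*(L + 5) = 0*(5 + L) = 0)
j(v) = 3 + v²
j(32)*M(S(5)) + 1330 = (3 + 32²)*0² + 1330 = (3 + 1024)*0 + 1330 = 1027*0 + 1330 = 0 + 1330 = 1330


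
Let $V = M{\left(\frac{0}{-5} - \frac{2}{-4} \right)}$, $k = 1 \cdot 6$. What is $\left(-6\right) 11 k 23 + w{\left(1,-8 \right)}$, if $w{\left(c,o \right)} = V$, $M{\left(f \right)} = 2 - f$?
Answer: $- \frac{18213}{2} \approx -9106.5$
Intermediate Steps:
$k = 6$
$V = \frac{3}{2}$ ($V = 2 - \left(\frac{0}{-5} - \frac{2}{-4}\right) = 2 - \left(0 \left(- \frac{1}{5}\right) - - \frac{1}{2}\right) = 2 - \left(0 + \frac{1}{2}\right) = 2 - \frac{1}{2} = \frac{3}{2} \approx 1.5$)
$w{\left(c,o \right)} = \frac{3}{2}$
$\left(-6\right) 11 k 23 + w{\left(1,-8 \right)} = \left(-6\right) 11 \cdot 6 \cdot 23 + \frac{3}{2} = \left(-66\right) 138 + \frac{3}{2} = -9108 + \frac{3}{2} = - \frac{18213}{2}$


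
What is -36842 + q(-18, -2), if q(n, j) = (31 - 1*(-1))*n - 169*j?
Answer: -37080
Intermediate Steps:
q(n, j) = -169*j + 32*n (q(n, j) = (31 + 1)*n - 169*j = 32*n - 169*j = -169*j + 32*n)
-36842 + q(-18, -2) = -36842 + (-169*(-2) + 32*(-18)) = -36842 + (338 - 576) = -36842 - 238 = -37080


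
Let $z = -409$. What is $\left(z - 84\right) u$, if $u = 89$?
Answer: $-43877$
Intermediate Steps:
$\left(z - 84\right) u = \left(-409 - 84\right) 89 = \left(-493\right) 89 = -43877$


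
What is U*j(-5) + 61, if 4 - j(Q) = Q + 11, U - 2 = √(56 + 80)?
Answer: 57 - 4*√34 ≈ 33.676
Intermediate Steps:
U = 2 + 2*√34 (U = 2 + √(56 + 80) = 2 + √136 = 2 + 2*√34 ≈ 13.662)
j(Q) = -7 - Q (j(Q) = 4 - (Q + 11) = 4 - (11 + Q) = 4 + (-11 - Q) = -7 - Q)
U*j(-5) + 61 = (2 + 2*√34)*(-7 - 1*(-5)) + 61 = (2 + 2*√34)*(-7 + 5) + 61 = (2 + 2*√34)*(-2) + 61 = (-4 - 4*√34) + 61 = 57 - 4*√34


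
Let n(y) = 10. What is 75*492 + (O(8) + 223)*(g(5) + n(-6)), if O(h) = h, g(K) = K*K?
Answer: 44985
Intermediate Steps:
g(K) = K²
75*492 + (O(8) + 223)*(g(5) + n(-6)) = 75*492 + (8 + 223)*(5² + 10) = 36900 + 231*(25 + 10) = 36900 + 231*35 = 36900 + 8085 = 44985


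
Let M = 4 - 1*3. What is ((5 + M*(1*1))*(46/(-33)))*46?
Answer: -4232/11 ≈ -384.73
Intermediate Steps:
M = 1 (M = 4 - 3 = 1)
((5 + M*(1*1))*(46/(-33)))*46 = ((5 + 1*(1*1))*(46/(-33)))*46 = ((5 + 1*1)*(46*(-1/33)))*46 = ((5 + 1)*(-46/33))*46 = (6*(-46/33))*46 = -92/11*46 = -4232/11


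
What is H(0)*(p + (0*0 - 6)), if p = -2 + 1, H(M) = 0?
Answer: 0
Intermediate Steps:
p = -1
H(0)*(p + (0*0 - 6)) = 0*(-1 + (0*0 - 6)) = 0*(-1 + (0 - 6)) = 0*(-1 - 6) = 0*(-7) = 0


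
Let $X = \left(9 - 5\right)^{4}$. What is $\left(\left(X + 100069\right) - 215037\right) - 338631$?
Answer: $-453343$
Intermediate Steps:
$X = 256$ ($X = 4^{4} = 256$)
$\left(\left(X + 100069\right) - 215037\right) - 338631 = \left(\left(256 + 100069\right) - 215037\right) - 338631 = \left(100325 - 215037\right) - 338631 = -114712 - 338631 = -453343$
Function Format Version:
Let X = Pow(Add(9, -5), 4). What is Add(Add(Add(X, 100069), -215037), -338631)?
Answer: -453343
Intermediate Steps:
X = 256 (X = Pow(4, 4) = 256)
Add(Add(Add(X, 100069), -215037), -338631) = Add(Add(Add(256, 100069), -215037), -338631) = Add(Add(100325, -215037), -338631) = Add(-114712, -338631) = -453343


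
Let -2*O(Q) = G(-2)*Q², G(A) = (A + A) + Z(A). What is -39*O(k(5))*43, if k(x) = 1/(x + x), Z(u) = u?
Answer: -5031/100 ≈ -50.310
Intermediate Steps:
k(x) = 1/(2*x)
G(A) = 3*A (G(A) = (A + A) + A = 2*A + A = 3*A)
O(Q) = 3*Q² (O(Q) = -3*(-2)*Q²/2 = -(-3)*Q² = 3*Q²)
-39*O(k(5))*43 = -117*((½)/5)²*43 = -117*((½)*(⅕))²*43 = -117*(⅒)²*43 = -117/100*43 = -5031/100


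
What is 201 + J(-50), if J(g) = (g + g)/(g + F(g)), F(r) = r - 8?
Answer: 5452/27 ≈ 201.93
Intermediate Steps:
F(r) = -8 + r
J(g) = 2*g/(-8 + 2*g) (J(g) = (g + g)/(g + (-8 + g)) = (2*g)/(-8 + 2*g) = 2*g/(-8 + 2*g))
201 + J(-50) = 201 - 50/(-4 - 50) = 201 - 50/(-54) = 201 - 50*(-1/54) = 201 + 25/27 = 5452/27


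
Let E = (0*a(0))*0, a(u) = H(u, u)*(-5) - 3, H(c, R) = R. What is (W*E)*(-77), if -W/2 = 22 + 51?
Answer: 0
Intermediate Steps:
a(u) = -3 - 5*u (a(u) = u*(-5) - 3 = -5*u - 3 = -3 - 5*u)
E = 0 (E = (0*(-3 - 5*0))*0 = (0*(-3 + 0))*0 = (0*(-3))*0 = 0*0 = 0)
W = -146 (W = -2*(22 + 51) = -2*73 = -146)
(W*E)*(-77) = -146*0*(-77) = 0*(-77) = 0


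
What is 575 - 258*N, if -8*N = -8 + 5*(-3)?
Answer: -667/4 ≈ -166.75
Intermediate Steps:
N = 23/8 (N = -(-8 + 5*(-3))/8 = -(-8 - 15)/8 = -1/8*(-23) = 23/8 ≈ 2.8750)
575 - 258*N = 575 - 258*23/8 = 575 - 2967/4 = -667/4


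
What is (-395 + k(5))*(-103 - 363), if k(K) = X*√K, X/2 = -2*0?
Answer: 184070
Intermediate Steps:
X = 0 (X = 2*(-2*0) = 2*0 = 0)
k(K) = 0 (k(K) = 0*√K = 0)
(-395 + k(5))*(-103 - 363) = (-395 + 0)*(-103 - 363) = -395*(-466) = 184070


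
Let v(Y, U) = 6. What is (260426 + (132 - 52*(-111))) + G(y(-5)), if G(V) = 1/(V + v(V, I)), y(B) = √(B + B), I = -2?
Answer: 6125593/23 - I*√10/46 ≈ 2.6633e+5 - 0.068745*I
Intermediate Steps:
y(B) = √2*√B (y(B) = √(2*B) = √2*√B)
G(V) = 1/(6 + V) (G(V) = 1/(V + 6) = 1/(6 + V))
(260426 + (132 - 52*(-111))) + G(y(-5)) = (260426 + (132 - 52*(-111))) + 1/(6 + √2*√(-5)) = (260426 + (132 + 5772)) + 1/(6 + √2*(I*√5)) = (260426 + 5904) + 1/(6 + I*√10) = 266330 + 1/(6 + I*√10)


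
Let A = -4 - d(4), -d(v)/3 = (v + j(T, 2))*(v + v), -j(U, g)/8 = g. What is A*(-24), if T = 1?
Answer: 7008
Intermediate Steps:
j(U, g) = -8*g
d(v) = -6*v*(-16 + v) (d(v) = -3*(v - 8*2)*(v + v) = -3*(v - 16)*2*v = -3*(-16 + v)*2*v = -6*v*(-16 + v))
A = -292 (A = -4 - 6*4*(16 - 1*4) = -4 - 6*4*(16 - 4) = -4 - 6*4*12 = -4 - 1*288 = -4 - 288 = -292)
A*(-24) = -292*(-24) = 7008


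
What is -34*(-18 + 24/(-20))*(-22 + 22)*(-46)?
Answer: 0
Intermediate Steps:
-34*(-18 + 24/(-20))*(-22 + 22)*(-46) = -34*(-18 + 24*(-1/20))*0*(-46) = -34*(-18 - 6/5)*0*(-46) = -(-3264)*0/5*(-46) = -34*0*(-46) = 0*(-46) = 0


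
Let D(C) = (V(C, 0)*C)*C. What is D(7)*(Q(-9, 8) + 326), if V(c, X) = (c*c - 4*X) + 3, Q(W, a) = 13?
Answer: 863772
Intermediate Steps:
V(c, X) = 3 + c² - 4*X (V(c, X) = (c² - 4*X) + 3 = 3 + c² - 4*X)
D(C) = C²*(3 + C²) (D(C) = ((3 + C² - 4*0)*C)*C = ((3 + C² + 0)*C)*C = ((3 + C²)*C)*C = (C*(3 + C²))*C = C²*(3 + C²))
D(7)*(Q(-9, 8) + 326) = (7²*(3 + 7²))*(13 + 326) = (49*(3 + 49))*339 = (49*52)*339 = 2548*339 = 863772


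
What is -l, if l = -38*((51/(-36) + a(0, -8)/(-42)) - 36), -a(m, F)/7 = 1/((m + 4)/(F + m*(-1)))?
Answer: -2869/2 ≈ -1434.5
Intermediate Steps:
a(m, F) = -7*(F - m)/(4 + m) (a(m, F) = -7*(F + m*(-1))/(m + 4) = -7*(F - m)/(4 + m))
l = 2869/2 (l = -38*((51/(-36) + (7*(0 - 1*(-8))/(4 + 0))/(-42)) - 36) = -38*((51*(-1/36) + (7*(0 + 8)/4)*(-1/42)) - 36) = -38*((-17/12 + (7*(¼)*8)*(-1/42)) - 36) = -38*((-17/12 + 14*(-1/42)) - 36) = -38*((-17/12 - ⅓) - 36) = -38*(-7/4 - 36) = -38*(-151/4) = 2869/2 ≈ 1434.5)
-l = -1*2869/2 = -2869/2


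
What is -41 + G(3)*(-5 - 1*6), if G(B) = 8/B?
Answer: -211/3 ≈ -70.333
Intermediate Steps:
-41 + G(3)*(-5 - 1*6) = -41 + (8/3)*(-5 - 1*6) = -41 + (8*(⅓))*(-5 - 6) = -41 + (8/3)*(-11) = -41 - 88/3 = -211/3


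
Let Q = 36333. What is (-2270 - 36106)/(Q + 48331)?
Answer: -4797/10583 ≈ -0.45327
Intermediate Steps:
(-2270 - 36106)/(Q + 48331) = (-2270 - 36106)/(36333 + 48331) = -38376/84664 = -38376*1/84664 = -4797/10583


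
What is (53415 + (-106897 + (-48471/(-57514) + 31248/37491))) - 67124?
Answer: -86684654141637/718752458 ≈ -1.2060e+5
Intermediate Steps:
(53415 + (-106897 + (-48471/(-57514) + 31248/37491))) - 67124 = (53415 + (-106897 + (-48471*(-1/57514) + 31248*(1/37491)))) - 67124 = (53415 + (-106897 + (48471/57514 + 10416/12497))) - 67124 = (53415 + (-106897 + 1204807911/718752458)) - 67124 = (53415 - 76831276694915/718752458) - 67124 = -38439114150845/718752458 - 67124 = -86684654141637/718752458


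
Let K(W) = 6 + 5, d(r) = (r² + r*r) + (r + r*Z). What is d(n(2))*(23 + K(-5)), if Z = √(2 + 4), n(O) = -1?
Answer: 34 - 34*√6 ≈ -49.283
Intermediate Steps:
Z = √6 ≈ 2.4495
d(r) = r + 2*r² + r*√6 (d(r) = (r² + r*r) + (r + r*√6) = (r² + r²) + (r + r*√6) = 2*r² + (r + r*√6) = r + 2*r² + r*√6)
K(W) = 11
d(n(2))*(23 + K(-5)) = (-(1 + √6 + 2*(-1)))*(23 + 11) = -(1 + √6 - 2)*34 = -(-1 + √6)*34 = (1 - √6)*34 = 34 - 34*√6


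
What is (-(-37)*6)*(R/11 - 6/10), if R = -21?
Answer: -30636/55 ≈ -557.02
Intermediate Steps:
(-(-37)*6)*(R/11 - 6/10) = (-(-37)*6)*(-21/11 - 6/10) = (-37*(-6))*(-21*1/11 - 6*⅒) = 222*(-21/11 - ⅗) = 222*(-138/55) = -30636/55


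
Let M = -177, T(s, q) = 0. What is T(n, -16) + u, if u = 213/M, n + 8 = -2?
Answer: -71/59 ≈ -1.2034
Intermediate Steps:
n = -10 (n = -8 - 2 = -10)
u = -71/59 (u = 213/(-177) = 213*(-1/177) = -71/59 ≈ -1.2034)
T(n, -16) + u = 0 - 71/59 = -71/59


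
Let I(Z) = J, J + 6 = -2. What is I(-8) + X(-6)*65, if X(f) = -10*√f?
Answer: -8 - 650*I*√6 ≈ -8.0 - 1592.2*I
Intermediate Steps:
J = -8 (J = -6 - 2 = -8)
I(Z) = -8
I(-8) + X(-6)*65 = -8 - 10*I*√6*65 = -8 - 650*I*√6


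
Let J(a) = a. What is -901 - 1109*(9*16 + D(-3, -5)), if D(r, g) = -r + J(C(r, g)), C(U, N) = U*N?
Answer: -180559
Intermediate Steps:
C(U, N) = N*U
D(r, g) = -r + g*r
-901 - 1109*(9*16 + D(-3, -5)) = -901 - 1109*(9*16 - 3*(-1 - 5)) = -901 - 1109*(144 - 3*(-6)) = -901 - 1109*(144 + 18) = -901 - 1109*162 = -901 - 179658 = -180559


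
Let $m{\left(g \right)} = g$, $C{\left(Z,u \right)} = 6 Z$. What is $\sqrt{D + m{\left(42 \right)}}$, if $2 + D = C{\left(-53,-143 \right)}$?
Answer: $i \sqrt{278} \approx 16.673 i$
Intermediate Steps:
$D = -320$ ($D = -2 + 6 \left(-53\right) = -2 - 318 = -320$)
$\sqrt{D + m{\left(42 \right)}} = \sqrt{-320 + 42} = \sqrt{-278} = i \sqrt{278}$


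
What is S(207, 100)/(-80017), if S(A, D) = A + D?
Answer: -307/80017 ≈ -0.0038367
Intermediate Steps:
S(207, 100)/(-80017) = (207 + 100)/(-80017) = 307*(-1/80017) = -307/80017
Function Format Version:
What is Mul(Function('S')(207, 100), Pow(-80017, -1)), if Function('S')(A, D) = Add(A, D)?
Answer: Rational(-307, 80017) ≈ -0.0038367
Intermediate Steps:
Mul(Function('S')(207, 100), Pow(-80017, -1)) = Mul(Add(207, 100), Pow(-80017, -1)) = Mul(307, Rational(-1, 80017)) = Rational(-307, 80017)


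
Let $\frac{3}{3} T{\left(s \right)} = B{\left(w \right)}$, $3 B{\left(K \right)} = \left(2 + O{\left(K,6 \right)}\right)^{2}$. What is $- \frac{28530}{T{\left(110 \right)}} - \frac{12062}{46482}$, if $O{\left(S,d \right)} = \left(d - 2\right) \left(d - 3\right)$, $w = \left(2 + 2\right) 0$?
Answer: $- \frac{995189633}{2277618} \approx -436.94$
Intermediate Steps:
$w = 0$ ($w = 4 \cdot 0 = 0$)
$O{\left(S,d \right)} = \left(-3 + d\right) \left(-2 + d\right)$ ($O{\left(S,d \right)} = \left(-2 + d\right) \left(-3 + d\right) = \left(-3 + d\right) \left(-2 + d\right)$)
$B{\left(K \right)} = \frac{196}{3}$ ($B{\left(K \right)} = \frac{\left(2 + \left(6 + 6^{2} - 30\right)\right)^{2}}{3} = \frac{\left(2 + \left(6 + 36 - 30\right)\right)^{2}}{3} = \frac{\left(2 + 12\right)^{2}}{3} = \frac{14^{2}}{3} = \frac{1}{3} \cdot 196 = \frac{196}{3}$)
$T{\left(s \right)} = \frac{196}{3}$
$- \frac{28530}{T{\left(110 \right)}} - \frac{12062}{46482} = - \frac{28530}{\frac{196}{3}} - \frac{12062}{46482} = \left(-28530\right) \frac{3}{196} - \frac{6031}{23241} = - \frac{42795}{98} - \frac{6031}{23241} = - \frac{995189633}{2277618}$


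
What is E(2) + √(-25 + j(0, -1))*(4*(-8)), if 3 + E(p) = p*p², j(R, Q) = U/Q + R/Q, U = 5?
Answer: 5 - 32*I*√30 ≈ 5.0 - 175.27*I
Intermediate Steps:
j(R, Q) = 5/Q + R/Q
E(p) = -3 + p³ (E(p) = -3 + p*p² = -3 + p³)
E(2) + √(-25 + j(0, -1))*(4*(-8)) = (-3 + 2³) + √(-25 + (5 + 0)/(-1))*(4*(-8)) = (-3 + 8) + √(-25 - 1*5)*(-32) = 5 + √(-25 - 5)*(-32) = 5 + √(-30)*(-32) = 5 + (I*√30)*(-32) = 5 - 32*I*√30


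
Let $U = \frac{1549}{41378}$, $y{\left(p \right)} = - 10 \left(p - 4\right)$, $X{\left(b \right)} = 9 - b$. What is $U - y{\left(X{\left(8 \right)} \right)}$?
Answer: $- \frac{1239791}{41378} \approx -29.963$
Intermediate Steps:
$y{\left(p \right)} = 40 - 10 p$ ($y{\left(p \right)} = - 10 \left(-4 + p\right) = 40 - 10 p$)
$U = \frac{1549}{41378}$ ($U = 1549 \cdot \frac{1}{41378} = \frac{1549}{41378} \approx 0.037435$)
$U - y{\left(X{\left(8 \right)} \right)} = \frac{1549}{41378} - \left(40 - 10 \left(9 - 8\right)\right) = \frac{1549}{41378} - \left(40 - 10\right) = \frac{1549}{41378} - 30 = - \frac{1239791}{41378}$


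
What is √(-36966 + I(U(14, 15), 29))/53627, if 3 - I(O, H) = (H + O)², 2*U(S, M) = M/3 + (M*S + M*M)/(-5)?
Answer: 3*I*√4123/53627 ≈ 0.0035921*I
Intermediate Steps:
U(S, M) = -M²/10 + M/6 - M*S/10 (U(S, M) = (M/3 + (M*S + M*M)/(-5))/2 = (M*(⅓) + (M*S + M²)*(-⅕))/2 = (M/3 + (M² + M*S)*(-⅕))/2 = (M/3 + (-M²/5 - M*S/5))/2 = (-M²/5 + M/3 - M*S/5)/2 = -M²/10 + M/6 - M*S/10)
I(O, H) = 3 - (H + O)²
√(-36966 + I(U(14, 15), 29))/53627 = √(-36966 + (3 - (29 + (1/30)*15*(5 - 3*15 - 3*14))²))/53627 = √(-36966 + (3 - (29 + (1/30)*15*(5 - 45 - 42))²))*(1/53627) = √(-36966 + (3 - (29 + (1/30)*15*(-82))²))*(1/53627) = √(-36966 + (3 - (29 - 41)²))*(1/53627) = √(-36966 + (3 - 1*(-12)²))*(1/53627) = √(-36966 + (3 - 1*144))*(1/53627) = √(-36966 + (3 - 144))*(1/53627) = √(-36966 - 141)*(1/53627) = √(-37107)*(1/53627) = (3*I*√4123)*(1/53627) = 3*I*√4123/53627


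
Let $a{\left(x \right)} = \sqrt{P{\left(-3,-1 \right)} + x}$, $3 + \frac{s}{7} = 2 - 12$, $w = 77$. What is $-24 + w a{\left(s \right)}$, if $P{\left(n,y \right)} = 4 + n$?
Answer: $-24 + 231 i \sqrt{10} \approx -24.0 + 730.49 i$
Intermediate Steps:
$s = -91$ ($s = -21 + 7 \left(2 - 12\right) = -21 + 7 \left(-10\right) = -21 - 70 = -91$)
$a{\left(x \right)} = \sqrt{1 + x}$ ($a{\left(x \right)} = \sqrt{\left(4 - 3\right) + x} = \sqrt{1 + x}$)
$-24 + w a{\left(s \right)} = -24 + 77 \sqrt{1 - 91} = -24 + 77 \sqrt{-90} = -24 + 77 \cdot 3 i \sqrt{10} = -24 + 231 i \sqrt{10}$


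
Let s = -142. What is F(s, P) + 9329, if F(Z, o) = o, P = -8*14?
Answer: 9217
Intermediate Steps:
P = -112
F(s, P) + 9329 = -112 + 9329 = 9217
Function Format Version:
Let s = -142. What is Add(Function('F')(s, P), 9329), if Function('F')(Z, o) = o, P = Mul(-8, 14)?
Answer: 9217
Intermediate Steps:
P = -112
Add(Function('F')(s, P), 9329) = Add(-112, 9329) = 9217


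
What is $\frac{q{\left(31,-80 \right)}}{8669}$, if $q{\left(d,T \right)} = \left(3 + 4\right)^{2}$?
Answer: $\frac{49}{8669} \approx 0.0056523$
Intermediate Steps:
$q{\left(d,T \right)} = 49$ ($q{\left(d,T \right)} = 7^{2} = 49$)
$\frac{q{\left(31,-80 \right)}}{8669} = \frac{49}{8669}$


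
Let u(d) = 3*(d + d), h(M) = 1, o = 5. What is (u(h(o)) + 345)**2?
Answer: 123201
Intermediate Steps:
u(d) = 6*d (u(d) = 3*(2*d) = 6*d)
(u(h(o)) + 345)**2 = (6*1 + 345)**2 = (6 + 345)**2 = 351**2 = 123201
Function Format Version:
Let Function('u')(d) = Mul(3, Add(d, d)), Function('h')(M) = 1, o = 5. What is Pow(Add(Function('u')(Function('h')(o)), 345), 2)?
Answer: 123201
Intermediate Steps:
Function('u')(d) = Mul(6, d) (Function('u')(d) = Mul(3, Mul(2, d)) = Mul(6, d))
Pow(Add(Function('u')(Function('h')(o)), 345), 2) = Pow(Add(Mul(6, 1), 345), 2) = Pow(Add(6, 345), 2) = Pow(351, 2) = 123201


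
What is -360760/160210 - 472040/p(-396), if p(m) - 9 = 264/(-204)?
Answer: -128568124236/2098751 ≈ -61259.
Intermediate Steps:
p(m) = 131/17 (p(m) = 9 + 264/(-204) = 9 + 264*(-1/204) = 9 - 22/17 = 131/17)
-360760/160210 - 472040/p(-396) = -360760/160210 - 472040/131/17 = -360760*1/160210 - 472040*17/131 = -36076/16021 - 8024680/131 = -128568124236/2098751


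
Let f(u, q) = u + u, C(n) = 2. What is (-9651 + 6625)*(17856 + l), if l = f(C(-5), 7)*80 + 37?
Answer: -55112538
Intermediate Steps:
f(u, q) = 2*u
l = 357 (l = (2*2)*80 + 37 = 4*80 + 37 = 320 + 37 = 357)
(-9651 + 6625)*(17856 + l) = (-9651 + 6625)*(17856 + 357) = -3026*18213 = -55112538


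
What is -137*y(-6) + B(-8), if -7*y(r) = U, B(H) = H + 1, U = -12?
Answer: -1693/7 ≈ -241.86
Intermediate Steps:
B(H) = 1 + H
y(r) = 12/7 (y(r) = -⅐*(-12) = 12/7)
-137*y(-6) + B(-8) = -137*12/7 + (1 - 8) = -1644/7 - 7 = -1693/7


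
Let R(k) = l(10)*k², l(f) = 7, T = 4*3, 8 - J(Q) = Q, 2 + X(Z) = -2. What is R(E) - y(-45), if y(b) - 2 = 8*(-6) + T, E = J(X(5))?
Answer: 1042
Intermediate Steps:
X(Z) = -4 (X(Z) = -2 - 2 = -4)
J(Q) = 8 - Q
T = 12
E = 12 (E = 8 - 1*(-4) = 8 + 4 = 12)
y(b) = -34 (y(b) = 2 + (8*(-6) + 12) = 2 + (-48 + 12) = 2 - 36 = -34)
R(k) = 7*k²
R(E) - y(-45) = 7*12² - 1*(-34) = 7*144 + 34 = 1008 + 34 = 1042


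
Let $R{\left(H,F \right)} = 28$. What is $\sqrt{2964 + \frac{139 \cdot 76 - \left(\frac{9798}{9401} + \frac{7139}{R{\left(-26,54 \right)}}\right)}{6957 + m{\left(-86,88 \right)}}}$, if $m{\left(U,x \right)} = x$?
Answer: $\frac{\sqrt{1061858249405697935}}{18922870} \approx 54.456$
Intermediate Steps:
$\sqrt{2964 + \frac{139 \cdot 76 - \left(\frac{9798}{9401} + \frac{7139}{R{\left(-26,54 \right)}}\right)}{6957 + m{\left(-86,88 \right)}}} = \sqrt{2964 + \frac{139 \cdot 76 - \left(\frac{7139}{28} + \frac{9798}{9401}\right)}{6957 + 88}} = \sqrt{2964 + \frac{10564 - \frac{1375267}{5372}}{7045}} = \sqrt{2964 + \left(10564 - \frac{1375267}{5372}\right) \frac{1}{7045}} = \sqrt{2964 + \frac{55374541}{5372} \cdot \frac{1}{7045}} = \sqrt{2964 + \frac{55374541}{37845740}} = \sqrt{\frac{112230147901}{37845740}} = \frac{\sqrt{1061858249405697935}}{18922870}$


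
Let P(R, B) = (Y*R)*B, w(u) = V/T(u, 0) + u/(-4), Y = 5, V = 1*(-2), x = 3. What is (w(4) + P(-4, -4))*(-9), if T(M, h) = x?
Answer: -705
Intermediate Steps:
T(M, h) = 3
V = -2
w(u) = -⅔ - u/4 (w(u) = -2/3 + u/(-4) = -2*⅓ + u*(-¼) = -⅔ - u/4)
P(R, B) = 5*B*R (P(R, B) = (5*R)*B = 5*B*R)
(w(4) + P(-4, -4))*(-9) = ((-⅔ - ¼*4) + 5*(-4)*(-4))*(-9) = ((-⅔ - 1) + 80)*(-9) = (-5/3 + 80)*(-9) = (235/3)*(-9) = -705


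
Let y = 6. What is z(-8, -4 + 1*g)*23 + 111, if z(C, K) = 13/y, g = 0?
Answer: 965/6 ≈ 160.83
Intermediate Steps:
z(C, K) = 13/6
z(-8, -4 + 1*g)*23 + 111 = (13/6)*23 + 111 = 299/6 + 111 = 965/6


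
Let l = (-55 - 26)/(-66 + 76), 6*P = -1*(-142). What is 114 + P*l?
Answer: -777/10 ≈ -77.700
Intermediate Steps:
P = 71/3 (P = (-1*(-142))/6 = (⅙)*142 = 71/3 ≈ 23.667)
l = -81/10 ≈ -8.1000
114 + P*l = 114 + (71/3)*(-81/10) = 114 - 1917/10 = -777/10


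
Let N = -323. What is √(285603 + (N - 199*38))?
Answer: √277718 ≈ 526.99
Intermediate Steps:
√(285603 + (N - 199*38)) = √(285603 + (-323 - 199*38)) = √(285603 + (-323 - 7562)) = √(285603 - 7885) = √277718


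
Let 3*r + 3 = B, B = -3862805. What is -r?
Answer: 3862808/3 ≈ 1.2876e+6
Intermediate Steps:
r = -3862808/3 (r = -1 + (⅓)*(-3862805) = -1 - 3862805/3 = -3862808/3 ≈ -1.2876e+6)
-r = -1*(-3862808/3) = 3862808/3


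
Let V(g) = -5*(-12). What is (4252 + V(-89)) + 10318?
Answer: 14630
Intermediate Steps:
V(g) = 60
(4252 + V(-89)) + 10318 = (4252 + 60) + 10318 = 4312 + 10318 = 14630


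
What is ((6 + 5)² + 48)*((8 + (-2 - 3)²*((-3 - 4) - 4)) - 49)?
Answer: -53404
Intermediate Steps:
((6 + 5)² + 48)*((8 + (-2 - 3)²*((-3 - 4) - 4)) - 49) = (11² + 48)*((8 + (-5)²*(-7 - 4)) - 49) = (121 + 48)*((8 + 25*(-11)) - 49) = 169*((8 - 275) - 49) = 169*(-267 - 49) = 169*(-316) = -53404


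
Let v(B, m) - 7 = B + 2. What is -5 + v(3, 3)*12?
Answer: 139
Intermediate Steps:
v(B, m) = 9 + B (v(B, m) = 7 + (B + 2) = 7 + (2 + B) = 9 + B)
-5 + v(3, 3)*12 = -5 + (9 + 3)*12 = -5 + 12*12 = -5 + 144 = 139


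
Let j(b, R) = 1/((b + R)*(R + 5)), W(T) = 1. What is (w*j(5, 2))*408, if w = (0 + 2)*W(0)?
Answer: 816/49 ≈ 16.653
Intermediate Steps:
j(b, R) = 1/((5 + R)*(R + b)) (j(b, R) = 1/((R + b)*(5 + R)) = 1/((5 + R)*(R + b)))
w = 2 (w = (0 + 2)*1 = 2*1 = 2)
(w*j(5, 2))*408 = (2/(2² + 5*2 + 5*5 + 2*5))*408 = (2/(4 + 10 + 25 + 10))*408 = (2/49)*408 = 816/49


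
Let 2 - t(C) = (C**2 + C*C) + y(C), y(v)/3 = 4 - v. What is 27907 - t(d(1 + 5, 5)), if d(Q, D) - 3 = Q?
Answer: 28052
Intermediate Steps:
y(v) = 12 - 3*v (y(v) = 3*(4 - v) = 12 - 3*v)
d(Q, D) = 3 + Q
t(C) = -10 - 2*C**2 + 3*C (t(C) = 2 - ((C**2 + C*C) + (12 - 3*C)) = 2 - ((C**2 + C**2) + (12 - 3*C)) = 2 - (2*C**2 + (12 - 3*C)) = 2 - (12 - 3*C + 2*C**2) = 2 + (-12 - 2*C**2 + 3*C) = -10 - 2*C**2 + 3*C)
27907 - t(d(1 + 5, 5)) = 27907 - (-10 - 2*(3 + (1 + 5))**2 + 3*(3 + (1 + 5))) = 27907 - (-10 - 2*(3 + 6)**2 + 3*(3 + 6)) = 27907 - (-10 - 2*9**2 + 3*9) = 27907 - (-10 - 2*81 + 27) = 27907 - (-10 - 162 + 27) = 27907 - 1*(-145) = 27907 + 145 = 28052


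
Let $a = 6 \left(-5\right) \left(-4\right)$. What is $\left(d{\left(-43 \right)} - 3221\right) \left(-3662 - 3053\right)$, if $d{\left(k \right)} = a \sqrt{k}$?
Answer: $21629015 - 805800 i \sqrt{43} \approx 2.1629 \cdot 10^{7} - 5.284 \cdot 10^{6} i$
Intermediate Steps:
$a = 120$ ($a = \left(-30\right) \left(-4\right) = 120$)
$d{\left(k \right)} = 120 \sqrt{k}$
$\left(d{\left(-43 \right)} - 3221\right) \left(-3662 - 3053\right) = \left(120 \sqrt{-43} - 3221\right) \left(-3662 - 3053\right) = \left(120 i \sqrt{43} - 3221\right) \left(-6715\right) = \left(-3221 + 120 i \sqrt{43}\right) \left(-6715\right) = 21629015 - 805800 i \sqrt{43}$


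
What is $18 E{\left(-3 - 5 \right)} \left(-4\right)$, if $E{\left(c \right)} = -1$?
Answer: $72$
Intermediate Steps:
$18 E{\left(-3 - 5 \right)} \left(-4\right) = 18 \left(-1\right) \left(-4\right) = \left(-18\right) \left(-4\right) = 72$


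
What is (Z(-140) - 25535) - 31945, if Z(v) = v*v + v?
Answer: -38020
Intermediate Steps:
Z(v) = v + v² (Z(v) = v² + v = v + v²)
(Z(-140) - 25535) - 31945 = (-140*(1 - 140) - 25535) - 31945 = (-140*(-139) - 25535) - 31945 = (19460 - 25535) - 31945 = -6075 - 31945 = -38020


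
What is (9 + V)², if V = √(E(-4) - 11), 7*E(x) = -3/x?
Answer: (126 + I*√2135)²/196 ≈ 70.107 + 59.408*I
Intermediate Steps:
E(x) = -3/(7*x) (E(x) = (-3/x)/7 = -3/(7*x))
V = I*√2135/14 (V = √(-3/7/(-4) - 11) = √(-3/7*(-¼) - 11) = √(3/28 - 11) = √(-305/28) = I*√2135/14 ≈ 3.3004*I)
(9 + V)² = (9 + I*√2135/14)²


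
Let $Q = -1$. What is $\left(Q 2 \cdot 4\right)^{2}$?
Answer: $64$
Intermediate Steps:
$\left(Q 2 \cdot 4\right)^{2} = \left(\left(-1\right) 2 \cdot 4\right)^{2} = \left(\left(-2\right) 4\right)^{2} = \left(-8\right)^{2} = 64$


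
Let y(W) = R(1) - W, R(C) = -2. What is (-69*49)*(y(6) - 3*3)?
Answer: 57477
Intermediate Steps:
y(W) = -2 - W
(-69*49)*(y(6) - 3*3) = (-69*49)*((-2 - 1*6) - 3*3) = -3381*((-2 - 6) - 9) = -3381*(-8 - 9) = -3381*(-17) = 57477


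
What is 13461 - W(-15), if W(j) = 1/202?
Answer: 2719121/202 ≈ 13461.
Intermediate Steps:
W(j) = 1/202
13461 - W(-15) = 13461 - 1*1/202 = 13461 - 1/202 = 2719121/202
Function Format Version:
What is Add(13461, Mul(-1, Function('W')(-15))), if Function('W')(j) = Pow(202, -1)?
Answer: Rational(2719121, 202) ≈ 13461.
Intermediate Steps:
Function('W')(j) = Rational(1, 202)
Add(13461, Mul(-1, Function('W')(-15))) = Add(13461, Mul(-1, Rational(1, 202))) = Add(13461, Rational(-1, 202)) = Rational(2719121, 202)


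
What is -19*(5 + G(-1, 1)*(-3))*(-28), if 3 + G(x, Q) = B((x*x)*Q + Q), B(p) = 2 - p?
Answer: 7448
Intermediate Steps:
G(x, Q) = -1 - Q - Q*x² (G(x, Q) = -3 + (2 - ((x*x)*Q + Q)) = -3 + (2 - (x²*Q + Q)) = -3 + (2 - (Q*x² + Q)) = -3 + (2 - (Q + Q*x²)) = -3 + (2 + (-Q - Q*x²)) = -3 + (2 - Q - Q*x²) = -1 - Q - Q*x²)
-19*(5 + G(-1, 1)*(-3))*(-28) = -19*(5 + (-1 - 1*1*(1 + (-1)²))*(-3))*(-28) = -19*(5 + (-1 - 1*1*(1 + 1))*(-3))*(-28) = -19*(5 + (-1 - 1*1*2)*(-3))*(-28) = -19*(5 + (-1 - 2)*(-3))*(-28) = -19*(5 - 3*(-3))*(-28) = -19*(5 + 9)*(-28) = -19*14*(-28) = -266*(-28) = 7448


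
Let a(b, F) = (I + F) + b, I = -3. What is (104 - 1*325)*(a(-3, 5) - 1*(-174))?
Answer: -38233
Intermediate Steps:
a(b, F) = -3 + F + b (a(b, F) = (-3 + F) + b = -3 + F + b)
(104 - 1*325)*(a(-3, 5) - 1*(-174)) = (104 - 1*325)*((-3 + 5 - 3) - 1*(-174)) = (104 - 325)*(-1 + 174) = -221*173 = -38233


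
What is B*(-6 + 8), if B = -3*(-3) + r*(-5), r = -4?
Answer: 58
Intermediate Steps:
B = 29 (B = -3*(-3) - 4*(-5) = 9 + 20 = 29)
B*(-6 + 8) = 29*(-6 + 8) = 29*2 = 58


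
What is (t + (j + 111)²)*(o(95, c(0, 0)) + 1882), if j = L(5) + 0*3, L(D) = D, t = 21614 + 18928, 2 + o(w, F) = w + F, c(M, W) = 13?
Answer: 107348024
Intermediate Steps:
o(w, F) = -2 + F + w (o(w, F) = -2 + (w + F) = -2 + (F + w) = -2 + F + w)
t = 40542
j = 5 (j = 5 + 0*3 = 5 + 0 = 5)
(t + (j + 111)²)*(o(95, c(0, 0)) + 1882) = (40542 + (5 + 111)²)*((-2 + 13 + 95) + 1882) = (40542 + 116²)*(106 + 1882) = (40542 + 13456)*1988 = 53998*1988 = 107348024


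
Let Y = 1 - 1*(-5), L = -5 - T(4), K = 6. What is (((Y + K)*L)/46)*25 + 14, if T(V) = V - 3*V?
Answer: 772/23 ≈ 33.565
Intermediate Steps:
T(V) = -2*V
L = 3 (L = -5 - (-2)*4 = -5 - 1*(-8) = -5 + 8 = 3)
Y = 6 (Y = 1 + 5 = 6)
(((Y + K)*L)/46)*25 + 14 = (((6 + 6)*3)/46)*25 + 14 = ((12*3)*(1/46))*25 + 14 = (36*(1/46))*25 + 14 = (18/23)*25 + 14 = 450/23 + 14 = 772/23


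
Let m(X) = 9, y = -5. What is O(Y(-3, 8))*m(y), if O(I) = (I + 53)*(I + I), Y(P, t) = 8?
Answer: 8784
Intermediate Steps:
O(I) = 2*I*(53 + I) (O(I) = (53 + I)*(2*I) = 2*I*(53 + I))
O(Y(-3, 8))*m(y) = (2*8*(53 + 8))*9 = (2*8*61)*9 = 976*9 = 8784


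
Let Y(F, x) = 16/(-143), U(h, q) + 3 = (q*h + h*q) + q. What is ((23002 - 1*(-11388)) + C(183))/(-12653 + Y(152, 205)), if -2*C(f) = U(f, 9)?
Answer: -936364/361879 ≈ -2.5875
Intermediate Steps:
U(h, q) = -3 + q + 2*h*q (U(h, q) = -3 + ((q*h + h*q) + q) = -3 + ((h*q + h*q) + q) = -3 + (2*h*q + q) = -3 + (q + 2*h*q) = -3 + q + 2*h*q)
Y(F, x) = -16/143 (Y(F, x) = 16*(-1/143) = -16/143)
C(f) = -3 - 9*f (C(f) = -(-3 + 9 + 2*f*9)/2 = -(-3 + 9 + 18*f)/2 = -(6 + 18*f)/2 = -3 - 9*f)
((23002 - 1*(-11388)) + C(183))/(-12653 + Y(152, 205)) = ((23002 - 1*(-11388)) + (-3 - 9*183))/(-12653 - 16/143) = ((23002 + 11388) + (-3 - 1647))/(-1809395/143) = (34390 - 1650)*(-143/1809395) = 32740*(-143/1809395) = -936364/361879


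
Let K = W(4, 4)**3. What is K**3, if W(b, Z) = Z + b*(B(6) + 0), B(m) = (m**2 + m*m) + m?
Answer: 31418376777267496615936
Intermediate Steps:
B(m) = m + 2*m**2 (B(m) = (m**2 + m**2) + m = 2*m**2 + m = m + 2*m**2)
W(b, Z) = Z + 78*b (W(b, Z) = Z + b*(6*(1 + 2*6) + 0) = Z + b*(6*(1 + 12) + 0) = Z + b*(6*13 + 0) = Z + b*(78 + 0) = Z + b*78 = Z + 78*b)
K = 31554496 (K = (4 + 78*4)**3 = (4 + 312)**3 = 316**3 = 31554496)
K**3 = 31554496**3 = 31418376777267496615936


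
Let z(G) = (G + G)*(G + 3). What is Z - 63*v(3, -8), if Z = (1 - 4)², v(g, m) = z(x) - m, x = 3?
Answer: -2763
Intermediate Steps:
z(G) = 2*G*(3 + G) (z(G) = (2*G)*(3 + G) = 2*G*(3 + G))
v(g, m) = 36 - m (v(g, m) = 2*3*(3 + 3) - m = 2*3*6 - m = 36 - m)
Z = 9 (Z = (-3)² = 9)
Z - 63*v(3, -8) = 9 - 63*(36 - 1*(-8)) = 9 - 63*(36 + 8) = 9 - 63*44 = 9 - 2772 = -2763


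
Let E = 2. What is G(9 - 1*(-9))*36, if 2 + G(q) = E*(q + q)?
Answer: 2520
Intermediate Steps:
G(q) = -2 + 4*q (G(q) = -2 + 2*(q + q) = -2 + 2*(2*q) = -2 + 4*q)
G(9 - 1*(-9))*36 = (-2 + 4*(9 - 1*(-9)))*36 = (-2 + 4*(9 + 9))*36 = (-2 + 4*18)*36 = (-2 + 72)*36 = 70*36 = 2520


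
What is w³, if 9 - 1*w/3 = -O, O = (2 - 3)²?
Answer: 27000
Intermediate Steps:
O = 1 (O = (-1)² = 1)
w = 30 (w = 27 - (-3) = 27 - 3*(-1) = 27 + 3 = 30)
w³ = 30³ = 27000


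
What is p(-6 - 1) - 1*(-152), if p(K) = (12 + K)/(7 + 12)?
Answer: 2893/19 ≈ 152.26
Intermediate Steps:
p(K) = 12/19 + K/19 (p(K) = (12 + K)/19 = (12 + K)*(1/19) = 12/19 + K/19)
p(-6 - 1) - 1*(-152) = (12/19 + (-6 - 1)/19) - 1*(-152) = (12/19 + (1/19)*(-7)) + 152 = (12/19 - 7/19) + 152 = 5/19 + 152 = 2893/19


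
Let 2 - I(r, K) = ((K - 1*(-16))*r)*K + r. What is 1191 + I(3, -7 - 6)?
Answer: 1307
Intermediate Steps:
I(r, K) = 2 - r - K*r*(16 + K) (I(r, K) = 2 - (((K - 1*(-16))*r)*K + r) = 2 - (((K + 16)*r)*K + r) = 2 - (((16 + K)*r)*K + r) = 2 - ((r*(16 + K))*K + r) = 2 - (K*r*(16 + K) + r) = 2 - (r + K*r*(16 + K)) = 2 + (-r - K*r*(16 + K)) = 2 - r - K*r*(16 + K))
1191 + I(3, -7 - 6) = 1191 + (2 - 1*3 - 1*3*(-7 - 6)**2 - 16*(-7 - 6)*3) = 1191 + (2 - 3 - 1*3*(-13)**2 - 16*(-13)*3) = 1191 + (2 - 3 - 1*3*169 + 624) = 1191 + (2 - 3 - 507 + 624) = 1191 + 116 = 1307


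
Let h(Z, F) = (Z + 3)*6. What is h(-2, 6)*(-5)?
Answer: -30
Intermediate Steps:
h(Z, F) = 18 + 6*Z (h(Z, F) = (3 + Z)*6 = 18 + 6*Z)
h(-2, 6)*(-5) = (18 + 6*(-2))*(-5) = (18 - 12)*(-5) = 6*(-5) = -30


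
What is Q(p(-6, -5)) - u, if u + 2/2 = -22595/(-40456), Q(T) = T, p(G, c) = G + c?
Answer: -427155/40456 ≈ -10.559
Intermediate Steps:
u = -17861/40456 (u = -1 - 22595/(-40456) = -1 - 22595*(-1/40456) = -1 + 22595/40456 = -17861/40456 ≈ -0.44149)
Q(p(-6, -5)) - u = (-6 - 5) - 1*(-17861/40456) = -11 + 17861/40456 = -427155/40456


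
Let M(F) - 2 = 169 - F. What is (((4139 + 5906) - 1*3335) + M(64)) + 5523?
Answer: 12340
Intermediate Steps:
M(F) = 171 - F (M(F) = 2 + (169 - F) = 171 - F)
(((4139 + 5906) - 1*3335) + M(64)) + 5523 = (((4139 + 5906) - 1*3335) + (171 - 1*64)) + 5523 = ((10045 - 3335) + (171 - 64)) + 5523 = (6710 + 107) + 5523 = 6817 + 5523 = 12340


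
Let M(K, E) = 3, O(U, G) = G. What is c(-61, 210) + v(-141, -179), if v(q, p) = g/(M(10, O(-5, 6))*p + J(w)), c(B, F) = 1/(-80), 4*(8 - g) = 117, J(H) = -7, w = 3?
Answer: 17/640 ≈ 0.026563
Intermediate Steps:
g = -85/4 (g = 8 - ¼*117 = 8 - 117/4 = -85/4 ≈ -21.250)
c(B, F) = -1/80
v(q, p) = -85/(4*(-7 + 3*p)) (v(q, p) = -85/(4*(3*p - 7)) = -85/(4*(-7 + 3*p)))
c(-61, 210) + v(-141, -179) = -1/80 - 85/(-28 + 12*(-179)) = -1/80 - 85/(-28 - 2148) = -1/80 - 85/(-2176) = -1/80 - 85*(-1/2176) = -1/80 + 5/128 = 17/640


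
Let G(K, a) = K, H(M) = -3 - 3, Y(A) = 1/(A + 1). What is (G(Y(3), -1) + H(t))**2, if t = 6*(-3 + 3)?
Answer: 529/16 ≈ 33.063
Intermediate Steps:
Y(A) = 1/(1 + A)
t = 0 (t = 6*0 = 0)
H(M) = -6
(G(Y(3), -1) + H(t))**2 = (1/(1 + 3) - 6)**2 = (1/4 - 6)**2 = (-23/4)**2 = 529/16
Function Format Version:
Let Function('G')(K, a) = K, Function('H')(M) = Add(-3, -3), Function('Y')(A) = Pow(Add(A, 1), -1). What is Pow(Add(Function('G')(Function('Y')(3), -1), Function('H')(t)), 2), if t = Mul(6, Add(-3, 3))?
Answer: Rational(529, 16) ≈ 33.063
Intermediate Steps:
Function('Y')(A) = Pow(Add(1, A), -1)
t = 0 (t = Mul(6, 0) = 0)
Function('H')(M) = -6
Pow(Add(Function('G')(Function('Y')(3), -1), Function('H')(t)), 2) = Pow(Add(Pow(Add(1, 3), -1), -6), 2) = Pow(Add(Pow(4, -1), -6), 2) = Pow(Add(Rational(1, 4), -6), 2) = Pow(Rational(-23, 4), 2) = Rational(529, 16)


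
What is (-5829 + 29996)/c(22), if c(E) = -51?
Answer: -24167/51 ≈ -473.86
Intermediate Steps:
(-5829 + 29996)/c(22) = (-5829 + 29996)/(-51) = 24167*(-1/51) = -24167/51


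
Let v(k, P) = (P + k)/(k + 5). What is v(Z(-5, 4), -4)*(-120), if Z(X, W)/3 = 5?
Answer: -66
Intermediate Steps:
Z(X, W) = 15 (Z(X, W) = 3*5 = 15)
v(k, P) = (P + k)/(5 + k)
v(Z(-5, 4), -4)*(-120) = ((-4 + 15)/(5 + 15))*(-120) = (11/20)*(-120) = -66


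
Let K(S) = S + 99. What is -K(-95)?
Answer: -4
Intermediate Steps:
K(S) = 99 + S
-K(-95) = -(99 - 95) = -1*4 = -4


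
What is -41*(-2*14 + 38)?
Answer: -410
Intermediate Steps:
-41*(-2*14 + 38) = -41*(-28 + 38) = -41*10 = -410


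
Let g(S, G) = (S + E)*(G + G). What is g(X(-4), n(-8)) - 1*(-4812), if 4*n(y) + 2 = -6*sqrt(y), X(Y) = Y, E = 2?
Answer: 4814 + 12*I*sqrt(2) ≈ 4814.0 + 16.971*I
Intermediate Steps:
n(y) = -1/2 - 3*sqrt(y)/2 (n(y) = -1/2 + (-6*sqrt(y))/4 = -1/2 - 3*sqrt(y)/2)
g(S, G) = 2*G*(2 + S) (g(S, G) = (S + 2)*(G + G) = (2 + S)*(2*G) = 2*G*(2 + S))
g(X(-4), n(-8)) - 1*(-4812) = 2*(-1/2 - 3*I*sqrt(2))*(2 - 4) - 1*(-4812) = 2*(-1/2 - 3*I*sqrt(2))*(-2) + 4812 = (2 + 12*I*sqrt(2)) + 4812 = 4814 + 12*I*sqrt(2)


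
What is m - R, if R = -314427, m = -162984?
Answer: 151443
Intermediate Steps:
m - R = -162984 - 1*(-314427) = -162984 + 314427 = 151443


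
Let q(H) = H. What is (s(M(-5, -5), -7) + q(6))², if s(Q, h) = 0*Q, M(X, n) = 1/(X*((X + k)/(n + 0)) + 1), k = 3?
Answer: 36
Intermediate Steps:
M(X, n) = 1/(1 + X*(3 + X)/n) (M(X, n) = 1/(X*((X + 3)/(n + 0)) + 1) = 1/(X*((3 + X)/n) + 1) = 1/(X*(3 + X)/n + 1) = 1/(1 + X*(3 + X)/n))
s(Q, h) = 0
(s(M(-5, -5), -7) + q(6))² = (0 + 6)² = 6² = 36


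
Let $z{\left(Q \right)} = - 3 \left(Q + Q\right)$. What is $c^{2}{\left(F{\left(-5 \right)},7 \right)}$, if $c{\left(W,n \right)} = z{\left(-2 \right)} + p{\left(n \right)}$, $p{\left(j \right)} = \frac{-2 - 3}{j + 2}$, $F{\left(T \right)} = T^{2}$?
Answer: $\frac{10609}{81} \approx 130.98$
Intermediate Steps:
$z{\left(Q \right)} = - 6 Q$ ($z{\left(Q \right)} = - 3 \cdot 2 Q = - 6 Q$)
$p{\left(j \right)} = - \frac{5}{2 + j}$
$c{\left(W,n \right)} = 12 - \frac{5}{2 + n}$ ($c{\left(W,n \right)} = \left(-6\right) \left(-2\right) - \frac{5}{2 + n} = 12 - \frac{5}{2 + n}$)
$c^{2}{\left(F{\left(-5 \right)},7 \right)} = \left(\frac{19 + 12 \cdot 7}{2 + 7}\right)^{2} = \left(\frac{19 + 84}{9}\right)^{2} = \left(\frac{1}{9} \cdot 103\right)^{2} = \left(\frac{103}{9}\right)^{2} = \frac{10609}{81}$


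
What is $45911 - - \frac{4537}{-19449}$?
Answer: $\frac{892918502}{19449} \approx 45911.0$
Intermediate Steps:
$45911 - - \frac{4537}{-19449} = 45911 - \left(-4537\right) \left(- \frac{1}{19449}\right) = 45911 - \frac{4537}{19449} = \frac{892918502}{19449}$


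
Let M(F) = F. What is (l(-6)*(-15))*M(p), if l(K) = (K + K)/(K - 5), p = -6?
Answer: 1080/11 ≈ 98.182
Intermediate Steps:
l(K) = 2*K/(-5 + K) (l(K) = (2*K)/(-5 + K) = 2*K/(-5 + K))
(l(-6)*(-15))*M(p) = ((2*(-6)/(-5 - 6))*(-15))*(-6) = ((2*(-6)/(-11))*(-15))*(-6) = ((2*(-6)*(-1/11))*(-15))*(-6) = ((12/11)*(-15))*(-6) = -180/11*(-6) = 1080/11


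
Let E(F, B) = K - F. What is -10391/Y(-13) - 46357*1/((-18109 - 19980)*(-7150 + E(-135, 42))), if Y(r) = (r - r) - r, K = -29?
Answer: -2787894638797/3487885908 ≈ -799.31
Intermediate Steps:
E(F, B) = -29 - F
Y(r) = -r (Y(r) = 0 - r = -r)
-10391/Y(-13) - 46357*1/((-18109 - 19980)*(-7150 + E(-135, 42))) = -10391/((-1*(-13))) - 46357*1/((-18109 - 19980)*(-7150 + (-29 - 1*(-135)))) = -10391/13 - 46357*(-1/(38089*(-7150 + (-29 + 135)))) = -10391*1/13 - 46357*(-1/(38089*(-7150 + 106))) = -10391/13 - 46357/((-38089*(-7044))) = -10391/13 - 46357/268298916 = -2787894638797/3487885908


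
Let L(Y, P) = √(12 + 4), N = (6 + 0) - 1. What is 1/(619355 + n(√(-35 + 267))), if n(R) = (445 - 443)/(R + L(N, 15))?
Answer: 33445168/20714430787929 - √58/20714430787929 ≈ 1.6146e-6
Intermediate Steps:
N = 5 (N = 6 - 1 = 5)
L(Y, P) = 4 (L(Y, P) = √16 = 4)
n(R) = 2/(4 + R) (n(R) = (445 - 443)/(R + 4) = 2/(4 + R))
1/(619355 + n(√(-35 + 267))) = 1/(619355 + 2/(4 + √(-35 + 267))) = 1/(619355 + 2/(4 + √232)) = 1/(619355 + 2/(4 + 2*√58))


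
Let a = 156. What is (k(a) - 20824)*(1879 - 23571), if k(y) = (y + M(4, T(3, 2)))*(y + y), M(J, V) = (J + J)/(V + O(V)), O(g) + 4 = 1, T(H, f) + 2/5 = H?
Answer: -468720736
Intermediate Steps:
T(H, f) = -⅖ + H
O(g) = -3 (O(g) = -4 + 1 = -3)
M(J, V) = 2*J/(-3 + V) (M(J, V) = (J + J)/(V - 3) = (2*J)/(-3 + V) = 2*J/(-3 + V))
k(y) = 2*y*(-20 + y) (k(y) = (y + 2*4/(-3 + (-⅖ + 3)))*(y + y) = (y + 2*4/(-3 + 13/5))*(2*y) = (y + 2*4/(-⅖))*(2*y) = (y + 2*4*(-5/2))*(2*y) = (y - 20)*(2*y) = (-20 + y)*(2*y) = 2*y*(-20 + y))
(k(a) - 20824)*(1879 - 23571) = (2*156*(-20 + 156) - 20824)*(1879 - 23571) = (2*156*136 - 20824)*(-21692) = (42432 - 20824)*(-21692) = 21608*(-21692) = -468720736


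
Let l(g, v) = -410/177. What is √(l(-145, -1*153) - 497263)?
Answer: I*√15578825097/177 ≈ 705.17*I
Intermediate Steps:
l(g, v) = -410/177 (l(g, v) = -410*1/177 = -410/177)
√(l(-145, -1*153) - 497263) = √(-410/177 - 497263) = √(-88015961/177) = I*√15578825097/177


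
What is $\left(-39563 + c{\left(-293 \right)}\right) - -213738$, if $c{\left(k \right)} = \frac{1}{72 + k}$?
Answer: $\frac{38492674}{221} \approx 1.7418 \cdot 10^{5}$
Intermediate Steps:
$\left(-39563 + c{\left(-293 \right)}\right) - -213738 = \left(-39563 + \frac{1}{72 - 293}\right) - -213738 = \left(-39563 + \frac{1}{-221}\right) + 213738 = \left(-39563 - \frac{1}{221}\right) + 213738 = - \frac{8743424}{221} + 213738 = \frac{38492674}{221}$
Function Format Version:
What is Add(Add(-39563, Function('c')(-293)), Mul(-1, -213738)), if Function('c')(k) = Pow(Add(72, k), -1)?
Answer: Rational(38492674, 221) ≈ 1.7418e+5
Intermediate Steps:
Add(Add(-39563, Function('c')(-293)), Mul(-1, -213738)) = Add(Add(-39563, Pow(Add(72, -293), -1)), Mul(-1, -213738)) = Add(Add(-39563, Pow(-221, -1)), 213738) = Add(Add(-39563, Rational(-1, 221)), 213738) = Add(Rational(-8743424, 221), 213738) = Rational(38492674, 221)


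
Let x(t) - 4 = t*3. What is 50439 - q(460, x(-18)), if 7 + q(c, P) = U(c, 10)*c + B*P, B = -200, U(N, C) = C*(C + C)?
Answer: -51554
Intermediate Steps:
U(N, C) = 2*C² (U(N, C) = C*(2*C) = 2*C²)
x(t) = 4 + 3*t (x(t) = 4 + t*3 = 4 + 3*t)
q(c, P) = -7 - 200*P + 200*c (q(c, P) = -7 + ((2*10²)*c - 200*P) = -7 + ((2*100)*c - 200*P) = -7 + (200*c - 200*P) = -7 + (-200*P + 200*c) = -7 - 200*P + 200*c)
50439 - q(460, x(-18)) = 50439 - (-7 - 200*(4 + 3*(-18)) + 200*460) = 50439 - (-7 - 200*(4 - 54) + 92000) = 50439 - (-7 - 200*(-50) + 92000) = 50439 - (-7 + 10000 + 92000) = 50439 - 1*101993 = 50439 - 101993 = -51554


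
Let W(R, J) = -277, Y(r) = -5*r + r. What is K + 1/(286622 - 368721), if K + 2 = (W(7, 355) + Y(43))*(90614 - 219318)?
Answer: 4744344729305/82099 ≈ 5.7788e+7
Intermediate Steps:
Y(r) = -4*r
K = 57788094 (K = -2 + (-277 - 4*43)*(90614 - 219318) = -2 + (-277 - 172)*(-128704) = -2 - 449*(-128704) = -2 + 57788096 = 57788094)
K + 1/(286622 - 368721) = 57788094 + 1/(286622 - 368721) = 57788094 + 1/(-82099) = 57788094 - 1/82099 = 4744344729305/82099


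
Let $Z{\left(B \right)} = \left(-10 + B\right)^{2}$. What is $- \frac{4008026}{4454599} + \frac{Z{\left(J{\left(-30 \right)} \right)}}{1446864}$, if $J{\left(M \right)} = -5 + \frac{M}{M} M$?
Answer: $- \frac{1930015989163}{2148399642512} \approx -0.89835$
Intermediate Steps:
$J{\left(M \right)} = -5 + M$ ($J{\left(M \right)} = -5 + 1 M = -5 + M$)
$- \frac{4008026}{4454599} + \frac{Z{\left(J{\left(-30 \right)} \right)}}{1446864} = - \frac{4008026}{4454599} + \frac{\left(-10 - 35\right)^{2}}{1446864} = \left(-4008026\right) \frac{1}{4454599} + \left(-10 - 35\right)^{2} \cdot \frac{1}{1446864} = - \frac{4008026}{4454599} + \left(-45\right)^{2} \cdot \frac{1}{1446864} = - \frac{4008026}{4454599} + 2025 \cdot \frac{1}{1446864} = - \frac{4008026}{4454599} + \frac{675}{482288} = - \frac{1930015989163}{2148399642512}$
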